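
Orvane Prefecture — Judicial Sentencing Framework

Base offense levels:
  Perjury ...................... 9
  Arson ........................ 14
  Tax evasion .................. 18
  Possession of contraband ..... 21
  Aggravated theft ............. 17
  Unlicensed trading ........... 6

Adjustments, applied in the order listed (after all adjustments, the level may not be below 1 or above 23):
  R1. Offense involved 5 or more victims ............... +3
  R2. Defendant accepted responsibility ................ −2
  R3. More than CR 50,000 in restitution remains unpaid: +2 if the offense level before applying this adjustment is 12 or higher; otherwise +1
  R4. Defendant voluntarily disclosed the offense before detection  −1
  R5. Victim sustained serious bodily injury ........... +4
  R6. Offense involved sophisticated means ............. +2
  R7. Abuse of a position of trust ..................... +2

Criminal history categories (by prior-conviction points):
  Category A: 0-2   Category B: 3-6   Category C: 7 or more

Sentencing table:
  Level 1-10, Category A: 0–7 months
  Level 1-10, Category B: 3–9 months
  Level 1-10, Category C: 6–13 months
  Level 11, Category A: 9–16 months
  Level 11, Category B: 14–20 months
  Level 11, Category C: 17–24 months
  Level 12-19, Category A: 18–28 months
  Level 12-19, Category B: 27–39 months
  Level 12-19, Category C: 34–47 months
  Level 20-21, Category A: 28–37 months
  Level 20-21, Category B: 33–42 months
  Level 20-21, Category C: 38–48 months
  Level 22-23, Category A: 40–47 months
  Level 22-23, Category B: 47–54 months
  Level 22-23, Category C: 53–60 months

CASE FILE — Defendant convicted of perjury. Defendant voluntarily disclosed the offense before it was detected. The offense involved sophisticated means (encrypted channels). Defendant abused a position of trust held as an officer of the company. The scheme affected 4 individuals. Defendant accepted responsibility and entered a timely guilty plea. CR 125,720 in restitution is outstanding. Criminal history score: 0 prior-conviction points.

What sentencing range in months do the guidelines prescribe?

9-16 months

Base offense level for perjury: 9.
R2 applies: 9 − 2 = 7.
R3 applies (level before this adjustment is 7 < 12, so +1): 7 + 1 = 8.
R4 applies: 8 − 1 = 7.
R6 applies: 7 + 2 = 9.
R7 applies: 9 + 2 = 11.
Final offense level: 11.
Criminal history: 0 prior points → Category A (0-2).
Level 11 falls in the 11 band.
Grid: Level 11 × Category A = 9-16 months.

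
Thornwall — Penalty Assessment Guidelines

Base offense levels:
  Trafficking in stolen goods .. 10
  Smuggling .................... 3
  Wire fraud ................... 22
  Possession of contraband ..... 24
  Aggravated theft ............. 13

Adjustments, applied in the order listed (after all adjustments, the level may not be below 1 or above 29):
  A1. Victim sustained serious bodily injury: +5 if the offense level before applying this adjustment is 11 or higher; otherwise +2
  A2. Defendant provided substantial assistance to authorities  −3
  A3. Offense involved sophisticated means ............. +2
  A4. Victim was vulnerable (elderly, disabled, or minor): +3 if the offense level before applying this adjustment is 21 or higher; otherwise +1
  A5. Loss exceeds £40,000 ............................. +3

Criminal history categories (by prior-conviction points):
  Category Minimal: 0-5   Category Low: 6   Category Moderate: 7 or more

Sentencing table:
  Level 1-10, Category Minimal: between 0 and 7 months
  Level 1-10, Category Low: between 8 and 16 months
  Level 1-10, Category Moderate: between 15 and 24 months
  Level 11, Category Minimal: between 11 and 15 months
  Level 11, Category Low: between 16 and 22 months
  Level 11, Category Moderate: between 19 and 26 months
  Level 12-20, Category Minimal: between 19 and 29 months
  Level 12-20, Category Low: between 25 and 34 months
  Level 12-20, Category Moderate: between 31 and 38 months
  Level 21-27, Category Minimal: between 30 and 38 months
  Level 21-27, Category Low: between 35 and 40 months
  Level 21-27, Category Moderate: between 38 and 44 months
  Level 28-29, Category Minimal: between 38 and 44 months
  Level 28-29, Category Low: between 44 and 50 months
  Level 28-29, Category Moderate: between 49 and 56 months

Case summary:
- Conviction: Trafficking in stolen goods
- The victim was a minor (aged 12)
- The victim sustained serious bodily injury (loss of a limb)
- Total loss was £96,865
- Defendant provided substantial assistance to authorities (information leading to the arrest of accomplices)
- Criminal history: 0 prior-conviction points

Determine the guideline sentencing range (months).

19-29 months

Base offense level for trafficking in stolen goods: 10.
A1 applies (level before this adjustment is 10 < 11, so +2): 10 + 2 = 12.
A2 applies: 12 − 3 = 9.
A4 applies (level before this adjustment is 9 < 21, so +1): 9 + 1 = 10.
A5 applies: 10 + 3 = 13.
Final offense level: 13.
Criminal history: 0 prior points → Category Minimal (0-5).
Level 13 falls in the 12-20 band.
Grid: Level 12-20 × Category Minimal = 19-29 months.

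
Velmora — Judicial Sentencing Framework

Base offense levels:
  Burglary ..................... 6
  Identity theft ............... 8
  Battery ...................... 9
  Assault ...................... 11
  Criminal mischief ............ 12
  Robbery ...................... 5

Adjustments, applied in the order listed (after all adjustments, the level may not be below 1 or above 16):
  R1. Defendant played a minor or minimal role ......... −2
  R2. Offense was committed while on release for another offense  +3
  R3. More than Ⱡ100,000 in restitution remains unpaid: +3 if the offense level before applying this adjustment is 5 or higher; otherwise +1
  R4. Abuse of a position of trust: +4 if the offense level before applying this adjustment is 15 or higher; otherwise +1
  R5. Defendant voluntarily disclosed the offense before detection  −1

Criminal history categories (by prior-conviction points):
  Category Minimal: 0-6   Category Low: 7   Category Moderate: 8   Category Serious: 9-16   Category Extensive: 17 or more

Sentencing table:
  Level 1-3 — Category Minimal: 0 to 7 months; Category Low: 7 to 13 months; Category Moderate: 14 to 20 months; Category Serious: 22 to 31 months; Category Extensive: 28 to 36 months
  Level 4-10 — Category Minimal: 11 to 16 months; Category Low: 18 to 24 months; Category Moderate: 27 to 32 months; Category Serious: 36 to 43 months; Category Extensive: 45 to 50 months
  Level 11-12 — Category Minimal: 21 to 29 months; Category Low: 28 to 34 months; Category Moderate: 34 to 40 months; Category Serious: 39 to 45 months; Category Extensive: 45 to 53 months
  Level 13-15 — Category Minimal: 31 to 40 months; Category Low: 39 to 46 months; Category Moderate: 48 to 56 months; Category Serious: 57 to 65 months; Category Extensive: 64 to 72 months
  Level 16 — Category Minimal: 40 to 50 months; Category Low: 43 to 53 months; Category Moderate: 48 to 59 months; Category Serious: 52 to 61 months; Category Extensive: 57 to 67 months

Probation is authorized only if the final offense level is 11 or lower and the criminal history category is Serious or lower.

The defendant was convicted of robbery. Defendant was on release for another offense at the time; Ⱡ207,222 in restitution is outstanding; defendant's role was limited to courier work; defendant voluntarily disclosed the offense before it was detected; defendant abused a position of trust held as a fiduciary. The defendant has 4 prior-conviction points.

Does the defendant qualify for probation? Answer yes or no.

Base offense level for robbery: 5.
R1 applies: 5 − 2 = 3.
R2 applies: 3 + 3 = 6.
R3 applies (level before this adjustment is 6 ≥ 5, so +3): 6 + 3 = 9.
R4 applies (level before this adjustment is 9 < 15, so +1): 9 + 1 = 10.
R5 applies: 10 − 1 = 9.
Final offense level: 9.
Criminal history: 4 prior points → Category Minimal (0-6).
Level 9 falls in the 4-10 band.
Grid: Level 4-10 × Category Minimal = 11-16 months.
Probation check: level 9 ≤ 11 and category Minimal ≤ Serious → eligible.

Yes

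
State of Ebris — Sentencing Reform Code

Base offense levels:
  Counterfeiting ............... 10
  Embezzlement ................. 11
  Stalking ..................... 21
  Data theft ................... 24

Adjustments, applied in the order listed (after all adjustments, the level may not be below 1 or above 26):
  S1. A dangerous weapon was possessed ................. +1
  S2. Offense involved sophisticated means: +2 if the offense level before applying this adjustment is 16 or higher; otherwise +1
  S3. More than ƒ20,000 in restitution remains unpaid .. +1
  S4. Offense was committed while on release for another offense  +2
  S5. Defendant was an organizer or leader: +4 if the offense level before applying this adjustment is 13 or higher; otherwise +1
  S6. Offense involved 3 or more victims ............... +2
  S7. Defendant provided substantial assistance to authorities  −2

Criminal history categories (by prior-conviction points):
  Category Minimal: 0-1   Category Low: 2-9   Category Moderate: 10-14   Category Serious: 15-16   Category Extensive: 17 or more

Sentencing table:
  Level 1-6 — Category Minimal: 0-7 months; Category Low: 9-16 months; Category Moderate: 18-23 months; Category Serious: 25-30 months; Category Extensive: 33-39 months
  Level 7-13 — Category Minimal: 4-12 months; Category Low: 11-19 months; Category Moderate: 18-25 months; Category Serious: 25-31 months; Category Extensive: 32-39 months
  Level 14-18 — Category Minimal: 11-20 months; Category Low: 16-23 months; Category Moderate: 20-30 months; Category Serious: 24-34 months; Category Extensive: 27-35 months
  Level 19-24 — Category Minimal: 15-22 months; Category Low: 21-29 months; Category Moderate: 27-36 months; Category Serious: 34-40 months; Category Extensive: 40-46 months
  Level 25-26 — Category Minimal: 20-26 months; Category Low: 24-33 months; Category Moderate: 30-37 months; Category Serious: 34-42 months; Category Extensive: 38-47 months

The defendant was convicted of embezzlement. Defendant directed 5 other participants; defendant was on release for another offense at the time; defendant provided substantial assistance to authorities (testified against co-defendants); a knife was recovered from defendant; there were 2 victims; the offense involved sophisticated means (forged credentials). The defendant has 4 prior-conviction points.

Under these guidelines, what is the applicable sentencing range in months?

Base offense level for embezzlement: 11.
S1 applies: 11 + 1 = 12.
S2 applies (level before this adjustment is 12 < 16, so +1): 12 + 1 = 13.
S3 does not apply.
S4 applies: 13 + 2 = 15.
S5 applies (level before this adjustment is 15 ≥ 13, so +4): 15 + 4 = 19.
S6 does not apply.
S7 applies: 19 − 2 = 17.
Final offense level: 17.
Criminal history: 4 prior points → Category Low (2-9).
Level 17 falls in the 14-18 band.
Grid: Level 14-18 × Category Low = 16-23 months.

16-23 months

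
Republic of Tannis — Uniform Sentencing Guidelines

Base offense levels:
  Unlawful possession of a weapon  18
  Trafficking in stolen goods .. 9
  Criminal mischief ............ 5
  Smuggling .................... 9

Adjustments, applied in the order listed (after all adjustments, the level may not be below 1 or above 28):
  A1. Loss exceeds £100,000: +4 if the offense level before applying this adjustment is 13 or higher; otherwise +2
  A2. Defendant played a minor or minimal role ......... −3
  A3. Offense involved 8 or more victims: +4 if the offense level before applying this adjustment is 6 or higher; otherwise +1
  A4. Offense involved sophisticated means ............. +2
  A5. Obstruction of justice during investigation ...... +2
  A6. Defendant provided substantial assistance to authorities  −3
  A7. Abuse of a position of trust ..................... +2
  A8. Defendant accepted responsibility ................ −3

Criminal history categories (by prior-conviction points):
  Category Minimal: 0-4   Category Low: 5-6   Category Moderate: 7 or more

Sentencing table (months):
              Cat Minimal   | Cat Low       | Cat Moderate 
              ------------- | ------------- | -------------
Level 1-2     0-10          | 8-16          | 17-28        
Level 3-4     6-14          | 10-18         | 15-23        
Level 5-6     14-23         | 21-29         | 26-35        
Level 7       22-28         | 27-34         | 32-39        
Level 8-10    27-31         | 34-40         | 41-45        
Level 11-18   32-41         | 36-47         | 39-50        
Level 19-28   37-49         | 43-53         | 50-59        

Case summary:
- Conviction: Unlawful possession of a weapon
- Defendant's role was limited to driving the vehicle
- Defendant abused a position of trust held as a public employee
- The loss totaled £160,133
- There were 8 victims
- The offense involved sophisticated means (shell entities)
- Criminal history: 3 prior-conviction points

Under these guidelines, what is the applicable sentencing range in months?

Base offense level for unlawful possession of a weapon: 18.
A1 applies (level before this adjustment is 18 ≥ 13, so +4): 18 + 4 = 22.
A2 applies: 22 − 3 = 19.
A3 applies (level before this adjustment is 19 ≥ 6, so +4): 19 + 4 = 23.
A4 applies: 23 + 2 = 25.
A5 does not apply.
A7 applies: 25 + 2 = 27.
Final offense level: 27.
Criminal history: 3 prior points → Category Minimal (0-4).
Level 27 falls in the 19-28 band.
Grid: Level 19-28 × Category Minimal = 37-49 months.

37-49 months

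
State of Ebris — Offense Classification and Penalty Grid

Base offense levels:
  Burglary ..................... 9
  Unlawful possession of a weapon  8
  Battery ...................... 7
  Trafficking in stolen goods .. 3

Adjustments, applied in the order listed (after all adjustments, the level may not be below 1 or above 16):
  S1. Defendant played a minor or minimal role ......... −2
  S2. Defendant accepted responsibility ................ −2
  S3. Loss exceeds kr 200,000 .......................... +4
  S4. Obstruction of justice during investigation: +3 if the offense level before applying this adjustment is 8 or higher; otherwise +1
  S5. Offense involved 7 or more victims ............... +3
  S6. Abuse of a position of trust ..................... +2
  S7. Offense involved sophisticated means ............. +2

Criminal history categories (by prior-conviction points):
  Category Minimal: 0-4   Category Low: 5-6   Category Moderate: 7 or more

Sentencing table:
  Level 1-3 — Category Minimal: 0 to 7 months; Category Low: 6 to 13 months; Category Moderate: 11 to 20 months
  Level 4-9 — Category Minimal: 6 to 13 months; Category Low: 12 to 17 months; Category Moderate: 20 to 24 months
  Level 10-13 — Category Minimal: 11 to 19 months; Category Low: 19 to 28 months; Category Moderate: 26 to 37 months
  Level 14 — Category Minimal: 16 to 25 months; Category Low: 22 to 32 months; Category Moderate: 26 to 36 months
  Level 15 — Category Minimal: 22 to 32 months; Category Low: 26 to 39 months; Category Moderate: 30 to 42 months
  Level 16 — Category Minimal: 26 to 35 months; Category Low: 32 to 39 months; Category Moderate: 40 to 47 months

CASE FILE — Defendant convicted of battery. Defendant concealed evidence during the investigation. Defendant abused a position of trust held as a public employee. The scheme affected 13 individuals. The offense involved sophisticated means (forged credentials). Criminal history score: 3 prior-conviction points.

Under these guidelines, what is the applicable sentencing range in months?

Base offense level for battery: 7.
S2 does not apply.
S3 does not apply.
S4 applies (level before this adjustment is 7 < 8, so +1): 7 + 1 = 8.
S5 applies: 8 + 3 = 11.
S6 applies: 11 + 2 = 13.
S7 applies: 13 + 2 = 15.
Final offense level: 15.
Criminal history: 3 prior points → Category Minimal (0-4).
Level 15 falls in the 15 band.
Grid: Level 15 × Category Minimal = 22-32 months.

22-32 months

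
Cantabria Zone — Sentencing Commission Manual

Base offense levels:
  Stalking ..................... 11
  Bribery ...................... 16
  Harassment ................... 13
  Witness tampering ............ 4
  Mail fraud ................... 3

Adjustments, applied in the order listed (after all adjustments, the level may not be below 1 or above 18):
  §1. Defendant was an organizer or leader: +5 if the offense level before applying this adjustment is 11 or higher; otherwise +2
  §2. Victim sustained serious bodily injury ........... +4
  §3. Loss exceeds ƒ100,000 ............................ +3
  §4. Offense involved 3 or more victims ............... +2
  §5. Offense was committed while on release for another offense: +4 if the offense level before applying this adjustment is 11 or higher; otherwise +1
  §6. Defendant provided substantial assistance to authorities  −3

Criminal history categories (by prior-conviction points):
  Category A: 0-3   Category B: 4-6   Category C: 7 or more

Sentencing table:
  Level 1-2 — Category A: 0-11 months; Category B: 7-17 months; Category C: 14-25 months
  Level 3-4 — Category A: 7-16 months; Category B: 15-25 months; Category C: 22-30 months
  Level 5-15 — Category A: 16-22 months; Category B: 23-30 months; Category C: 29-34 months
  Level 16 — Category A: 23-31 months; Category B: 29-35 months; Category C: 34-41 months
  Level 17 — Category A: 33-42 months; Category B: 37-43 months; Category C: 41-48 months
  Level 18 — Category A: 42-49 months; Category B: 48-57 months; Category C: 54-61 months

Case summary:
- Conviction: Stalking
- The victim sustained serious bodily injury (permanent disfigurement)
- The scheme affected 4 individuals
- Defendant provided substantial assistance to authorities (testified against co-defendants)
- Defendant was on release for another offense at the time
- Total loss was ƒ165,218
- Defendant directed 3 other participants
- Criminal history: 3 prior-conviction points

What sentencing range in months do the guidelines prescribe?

42-49 months

Base offense level for stalking: 11.
§1 applies (level before this adjustment is 11 ≥ 11, so +5): 11 + 5 = 16.
§2 applies: 16 + 4 = 20.
§3 applies: 20 + 3 = 23.
§4 applies: 23 + 2 = 25.
§5 applies (level before this adjustment is 25 ≥ 11, so +4): 25 + 4 = 29.
§6 applies: 29 − 3 = 26.
Level 26 exceeds the maximum of 18; capped at 18.
Final offense level: 18.
Criminal history: 3 prior points → Category A (0-3).
Level 18 falls in the 18 band.
Grid: Level 18 × Category A = 42-49 months.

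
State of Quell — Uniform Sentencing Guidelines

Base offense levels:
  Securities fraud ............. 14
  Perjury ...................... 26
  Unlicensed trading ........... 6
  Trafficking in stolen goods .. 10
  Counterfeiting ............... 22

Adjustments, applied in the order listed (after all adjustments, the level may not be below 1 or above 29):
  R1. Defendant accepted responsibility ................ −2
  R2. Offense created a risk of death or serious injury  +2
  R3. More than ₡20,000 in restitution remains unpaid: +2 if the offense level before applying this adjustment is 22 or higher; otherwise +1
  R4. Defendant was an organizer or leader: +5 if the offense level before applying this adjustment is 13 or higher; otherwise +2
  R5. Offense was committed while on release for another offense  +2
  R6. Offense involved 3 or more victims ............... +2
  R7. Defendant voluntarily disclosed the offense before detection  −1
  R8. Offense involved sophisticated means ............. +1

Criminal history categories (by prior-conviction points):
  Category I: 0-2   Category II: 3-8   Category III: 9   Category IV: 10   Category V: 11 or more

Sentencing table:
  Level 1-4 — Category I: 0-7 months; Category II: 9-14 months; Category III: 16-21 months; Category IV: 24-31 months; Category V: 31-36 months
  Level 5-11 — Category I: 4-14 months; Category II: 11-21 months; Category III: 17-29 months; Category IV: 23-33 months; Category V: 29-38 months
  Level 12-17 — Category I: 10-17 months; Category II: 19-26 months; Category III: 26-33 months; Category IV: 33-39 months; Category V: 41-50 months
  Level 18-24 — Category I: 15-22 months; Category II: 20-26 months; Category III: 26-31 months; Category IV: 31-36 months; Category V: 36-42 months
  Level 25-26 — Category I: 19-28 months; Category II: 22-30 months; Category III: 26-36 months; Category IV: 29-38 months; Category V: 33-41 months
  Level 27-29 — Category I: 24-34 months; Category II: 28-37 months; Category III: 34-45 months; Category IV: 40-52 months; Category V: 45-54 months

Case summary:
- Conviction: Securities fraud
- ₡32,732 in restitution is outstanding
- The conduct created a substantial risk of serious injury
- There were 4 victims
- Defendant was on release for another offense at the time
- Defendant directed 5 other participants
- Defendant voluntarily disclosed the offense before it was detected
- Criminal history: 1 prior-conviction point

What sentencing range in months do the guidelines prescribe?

19-28 months

Base offense level for securities fraud: 14.
R2 applies: 14 + 2 = 16.
R3 applies (level before this adjustment is 16 < 22, so +1): 16 + 1 = 17.
R4 applies (level before this adjustment is 17 ≥ 13, so +5): 17 + 5 = 22.
R5 applies: 22 + 2 = 24.
R6 applies: 24 + 2 = 26.
R7 applies: 26 − 1 = 25.
R8 does not apply.
Final offense level: 25.
Criminal history: 1 prior point → Category I (0-2).
Level 25 falls in the 25-26 band.
Grid: Level 25-26 × Category I = 19-28 months.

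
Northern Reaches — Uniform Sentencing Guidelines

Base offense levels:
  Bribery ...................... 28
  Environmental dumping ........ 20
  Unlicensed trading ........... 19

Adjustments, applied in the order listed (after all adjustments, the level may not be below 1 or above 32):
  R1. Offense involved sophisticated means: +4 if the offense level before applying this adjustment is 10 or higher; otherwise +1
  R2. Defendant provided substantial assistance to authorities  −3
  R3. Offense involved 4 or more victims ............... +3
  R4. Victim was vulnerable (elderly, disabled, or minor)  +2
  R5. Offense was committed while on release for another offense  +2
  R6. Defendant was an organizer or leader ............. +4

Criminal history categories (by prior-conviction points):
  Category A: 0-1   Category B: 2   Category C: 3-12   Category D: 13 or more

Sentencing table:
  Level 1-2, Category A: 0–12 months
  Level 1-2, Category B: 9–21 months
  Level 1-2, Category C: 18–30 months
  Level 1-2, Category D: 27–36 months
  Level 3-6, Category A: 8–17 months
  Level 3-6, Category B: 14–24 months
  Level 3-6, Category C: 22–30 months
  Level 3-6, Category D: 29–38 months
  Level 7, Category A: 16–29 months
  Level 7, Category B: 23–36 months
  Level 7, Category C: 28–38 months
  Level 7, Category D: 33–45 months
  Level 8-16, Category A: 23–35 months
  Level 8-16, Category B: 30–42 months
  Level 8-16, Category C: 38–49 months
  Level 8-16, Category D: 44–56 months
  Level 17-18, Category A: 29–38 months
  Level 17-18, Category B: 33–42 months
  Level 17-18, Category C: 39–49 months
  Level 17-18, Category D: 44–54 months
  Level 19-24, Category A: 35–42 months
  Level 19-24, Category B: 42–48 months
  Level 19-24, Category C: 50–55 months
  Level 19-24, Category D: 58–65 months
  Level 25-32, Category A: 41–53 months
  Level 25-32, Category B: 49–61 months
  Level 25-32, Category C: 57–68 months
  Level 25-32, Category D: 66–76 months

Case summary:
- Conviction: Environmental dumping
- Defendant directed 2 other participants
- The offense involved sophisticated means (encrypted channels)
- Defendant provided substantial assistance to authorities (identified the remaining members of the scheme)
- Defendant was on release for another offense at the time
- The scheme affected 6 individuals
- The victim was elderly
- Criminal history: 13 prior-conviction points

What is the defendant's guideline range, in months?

66-76 months

Base offense level for environmental dumping: 20.
R1 applies (level before this adjustment is 20 ≥ 10, so +4): 20 + 4 = 24.
R2 applies: 24 − 3 = 21.
R3 applies: 21 + 3 = 24.
R4 applies: 24 + 2 = 26.
R5 applies: 26 + 2 = 28.
R6 applies: 28 + 4 = 32.
Final offense level: 32.
Criminal history: 13 prior points → Category D (13+).
Level 32 falls in the 25-32 band.
Grid: Level 25-32 × Category D = 66-76 months.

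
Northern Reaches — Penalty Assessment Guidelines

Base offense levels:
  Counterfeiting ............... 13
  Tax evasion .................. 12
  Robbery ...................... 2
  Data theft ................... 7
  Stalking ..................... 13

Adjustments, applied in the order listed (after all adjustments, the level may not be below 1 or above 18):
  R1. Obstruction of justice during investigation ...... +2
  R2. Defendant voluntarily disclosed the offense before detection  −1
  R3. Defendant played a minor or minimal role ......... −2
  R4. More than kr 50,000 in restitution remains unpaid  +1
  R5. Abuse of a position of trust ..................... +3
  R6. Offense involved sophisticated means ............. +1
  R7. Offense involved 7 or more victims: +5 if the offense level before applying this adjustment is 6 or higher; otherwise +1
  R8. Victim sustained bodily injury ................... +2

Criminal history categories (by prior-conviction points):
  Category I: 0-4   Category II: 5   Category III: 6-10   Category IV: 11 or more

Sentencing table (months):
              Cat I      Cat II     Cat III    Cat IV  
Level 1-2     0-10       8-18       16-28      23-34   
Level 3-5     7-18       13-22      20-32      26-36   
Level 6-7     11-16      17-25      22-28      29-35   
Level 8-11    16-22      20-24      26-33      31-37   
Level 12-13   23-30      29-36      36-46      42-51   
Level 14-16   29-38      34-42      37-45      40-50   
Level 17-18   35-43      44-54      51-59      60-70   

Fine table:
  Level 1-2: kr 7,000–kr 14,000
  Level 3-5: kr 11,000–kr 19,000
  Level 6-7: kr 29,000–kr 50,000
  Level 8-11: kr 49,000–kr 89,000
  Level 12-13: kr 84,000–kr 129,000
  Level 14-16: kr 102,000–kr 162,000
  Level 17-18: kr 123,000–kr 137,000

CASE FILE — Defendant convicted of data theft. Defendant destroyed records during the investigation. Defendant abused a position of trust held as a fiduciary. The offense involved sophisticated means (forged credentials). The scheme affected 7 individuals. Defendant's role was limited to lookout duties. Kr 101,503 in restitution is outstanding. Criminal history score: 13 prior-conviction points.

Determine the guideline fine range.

Base offense level for data theft: 7.
R1 applies: 7 + 2 = 9.
R3 applies: 9 − 2 = 7.
R4 applies: 7 + 1 = 8.
R5 applies: 8 + 3 = 11.
R6 applies: 11 + 1 = 12.
R7 applies (level before this adjustment is 12 ≥ 6, so +5): 12 + 5 = 17.
Final offense level: 17.
Level 17 falls in the 17-18 band.
Fine table: Level 17-18 → kr 123,000–kr 137,000.

kr 123,000–kr 137,000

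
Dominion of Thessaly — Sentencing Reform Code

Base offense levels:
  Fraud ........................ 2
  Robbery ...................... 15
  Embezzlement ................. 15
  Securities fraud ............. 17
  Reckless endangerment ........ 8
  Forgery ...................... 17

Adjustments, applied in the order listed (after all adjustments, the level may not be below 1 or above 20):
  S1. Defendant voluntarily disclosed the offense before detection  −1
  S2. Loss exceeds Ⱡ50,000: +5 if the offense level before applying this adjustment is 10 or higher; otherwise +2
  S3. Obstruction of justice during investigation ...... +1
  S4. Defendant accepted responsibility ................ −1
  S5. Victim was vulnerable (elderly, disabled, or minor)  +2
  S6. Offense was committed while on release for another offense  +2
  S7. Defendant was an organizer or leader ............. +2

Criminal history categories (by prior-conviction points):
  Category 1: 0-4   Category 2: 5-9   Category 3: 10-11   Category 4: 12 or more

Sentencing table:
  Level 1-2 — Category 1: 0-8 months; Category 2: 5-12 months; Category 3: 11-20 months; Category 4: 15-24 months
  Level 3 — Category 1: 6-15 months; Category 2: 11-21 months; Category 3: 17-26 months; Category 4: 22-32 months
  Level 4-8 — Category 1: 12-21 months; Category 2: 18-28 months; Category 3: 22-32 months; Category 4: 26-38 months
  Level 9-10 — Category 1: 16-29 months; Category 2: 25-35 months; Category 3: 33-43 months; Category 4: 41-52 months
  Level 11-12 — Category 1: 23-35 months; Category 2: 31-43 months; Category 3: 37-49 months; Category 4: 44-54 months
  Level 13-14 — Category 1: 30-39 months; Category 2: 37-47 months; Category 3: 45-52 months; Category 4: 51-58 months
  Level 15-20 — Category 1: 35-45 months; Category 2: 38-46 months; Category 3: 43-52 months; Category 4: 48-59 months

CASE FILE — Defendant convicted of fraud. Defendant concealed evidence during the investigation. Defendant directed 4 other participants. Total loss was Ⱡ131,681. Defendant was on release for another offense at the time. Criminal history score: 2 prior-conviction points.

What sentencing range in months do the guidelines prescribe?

16-29 months

Base offense level for fraud: 2.
S2 applies (level before this adjustment is 2 < 10, so +2): 2 + 2 = 4.
S3 applies: 4 + 1 = 5.
S5 does not apply.
S6 applies: 5 + 2 = 7.
S7 applies: 7 + 2 = 9.
Final offense level: 9.
Criminal history: 2 prior points → Category 1 (0-4).
Level 9 falls in the 9-10 band.
Grid: Level 9-10 × Category 1 = 16-29 months.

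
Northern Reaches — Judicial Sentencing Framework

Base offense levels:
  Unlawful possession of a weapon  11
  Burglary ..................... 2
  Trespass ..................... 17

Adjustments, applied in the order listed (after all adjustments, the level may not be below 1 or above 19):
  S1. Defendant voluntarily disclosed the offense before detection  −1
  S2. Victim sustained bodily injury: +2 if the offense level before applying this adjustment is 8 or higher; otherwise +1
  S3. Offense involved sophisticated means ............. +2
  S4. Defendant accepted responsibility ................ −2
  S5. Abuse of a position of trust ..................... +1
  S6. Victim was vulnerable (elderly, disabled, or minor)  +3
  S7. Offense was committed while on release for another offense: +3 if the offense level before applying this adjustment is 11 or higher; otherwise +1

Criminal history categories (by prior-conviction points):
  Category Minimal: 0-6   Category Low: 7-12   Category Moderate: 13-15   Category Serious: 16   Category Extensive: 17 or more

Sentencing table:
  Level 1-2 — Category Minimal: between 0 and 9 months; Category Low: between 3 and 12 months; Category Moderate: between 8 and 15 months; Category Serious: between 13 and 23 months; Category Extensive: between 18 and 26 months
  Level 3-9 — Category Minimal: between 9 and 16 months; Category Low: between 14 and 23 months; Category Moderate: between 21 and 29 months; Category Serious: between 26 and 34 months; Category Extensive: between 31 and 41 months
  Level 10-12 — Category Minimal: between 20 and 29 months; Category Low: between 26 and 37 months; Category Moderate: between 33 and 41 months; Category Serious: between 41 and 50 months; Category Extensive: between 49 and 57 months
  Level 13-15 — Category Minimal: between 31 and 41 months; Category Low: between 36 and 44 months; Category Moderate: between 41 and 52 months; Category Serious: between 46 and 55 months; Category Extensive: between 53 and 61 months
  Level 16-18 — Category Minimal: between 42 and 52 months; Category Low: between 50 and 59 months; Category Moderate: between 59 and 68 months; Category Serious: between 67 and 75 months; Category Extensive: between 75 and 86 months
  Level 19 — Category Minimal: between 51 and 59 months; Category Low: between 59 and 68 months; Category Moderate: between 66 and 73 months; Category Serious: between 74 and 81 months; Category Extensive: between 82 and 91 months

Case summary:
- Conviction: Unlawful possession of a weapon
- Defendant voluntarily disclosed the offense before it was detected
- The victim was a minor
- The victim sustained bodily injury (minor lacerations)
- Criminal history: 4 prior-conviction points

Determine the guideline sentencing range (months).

Base offense level for unlawful possession of a weapon: 11.
S1 applies: 11 − 1 = 10.
S2 applies (level before this adjustment is 10 ≥ 8, so +2): 10 + 2 = 12.
S5 does not apply.
S6 applies: 12 + 3 = 15.
S7 does not apply.
Final offense level: 15.
Criminal history: 4 prior points → Category Minimal (0-6).
Level 15 falls in the 13-15 band.
Grid: Level 13-15 × Category Minimal = 31-41 months.

31-41 months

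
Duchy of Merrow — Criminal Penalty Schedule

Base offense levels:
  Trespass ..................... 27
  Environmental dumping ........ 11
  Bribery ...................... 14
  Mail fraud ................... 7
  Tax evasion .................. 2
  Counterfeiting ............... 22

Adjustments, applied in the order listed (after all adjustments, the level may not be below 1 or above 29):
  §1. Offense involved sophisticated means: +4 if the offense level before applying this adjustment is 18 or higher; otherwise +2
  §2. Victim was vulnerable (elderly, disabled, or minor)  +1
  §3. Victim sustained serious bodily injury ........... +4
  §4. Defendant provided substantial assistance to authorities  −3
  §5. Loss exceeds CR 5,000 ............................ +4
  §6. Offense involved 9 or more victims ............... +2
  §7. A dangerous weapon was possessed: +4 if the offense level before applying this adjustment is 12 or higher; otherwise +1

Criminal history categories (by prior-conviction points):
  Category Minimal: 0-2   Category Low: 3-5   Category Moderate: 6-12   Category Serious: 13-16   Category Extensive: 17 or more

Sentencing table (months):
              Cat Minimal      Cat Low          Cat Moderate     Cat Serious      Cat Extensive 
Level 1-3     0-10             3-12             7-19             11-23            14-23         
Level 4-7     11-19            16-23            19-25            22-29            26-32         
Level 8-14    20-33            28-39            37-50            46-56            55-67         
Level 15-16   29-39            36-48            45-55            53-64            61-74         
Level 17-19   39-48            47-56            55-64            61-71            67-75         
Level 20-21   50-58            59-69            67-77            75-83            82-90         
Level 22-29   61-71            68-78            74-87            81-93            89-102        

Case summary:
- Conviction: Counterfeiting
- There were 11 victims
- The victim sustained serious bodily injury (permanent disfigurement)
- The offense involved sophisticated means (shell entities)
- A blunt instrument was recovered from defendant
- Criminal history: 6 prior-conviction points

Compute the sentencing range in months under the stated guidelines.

Base offense level for counterfeiting: 22.
§1 applies (level before this adjustment is 22 ≥ 18, so +4): 22 + 4 = 26.
§3 applies: 26 + 4 = 30.
§4 does not apply.
§5 does not apply.
§6 applies: 30 + 2 = 32.
§7 applies (level before this adjustment is 32 ≥ 12, so +4): 32 + 4 = 36.
Level 36 exceeds the maximum of 29; capped at 29.
Final offense level: 29.
Criminal history: 6 prior points → Category Moderate (6-12).
Level 29 falls in the 22-29 band.
Grid: Level 22-29 × Category Moderate = 74-87 months.

74-87 months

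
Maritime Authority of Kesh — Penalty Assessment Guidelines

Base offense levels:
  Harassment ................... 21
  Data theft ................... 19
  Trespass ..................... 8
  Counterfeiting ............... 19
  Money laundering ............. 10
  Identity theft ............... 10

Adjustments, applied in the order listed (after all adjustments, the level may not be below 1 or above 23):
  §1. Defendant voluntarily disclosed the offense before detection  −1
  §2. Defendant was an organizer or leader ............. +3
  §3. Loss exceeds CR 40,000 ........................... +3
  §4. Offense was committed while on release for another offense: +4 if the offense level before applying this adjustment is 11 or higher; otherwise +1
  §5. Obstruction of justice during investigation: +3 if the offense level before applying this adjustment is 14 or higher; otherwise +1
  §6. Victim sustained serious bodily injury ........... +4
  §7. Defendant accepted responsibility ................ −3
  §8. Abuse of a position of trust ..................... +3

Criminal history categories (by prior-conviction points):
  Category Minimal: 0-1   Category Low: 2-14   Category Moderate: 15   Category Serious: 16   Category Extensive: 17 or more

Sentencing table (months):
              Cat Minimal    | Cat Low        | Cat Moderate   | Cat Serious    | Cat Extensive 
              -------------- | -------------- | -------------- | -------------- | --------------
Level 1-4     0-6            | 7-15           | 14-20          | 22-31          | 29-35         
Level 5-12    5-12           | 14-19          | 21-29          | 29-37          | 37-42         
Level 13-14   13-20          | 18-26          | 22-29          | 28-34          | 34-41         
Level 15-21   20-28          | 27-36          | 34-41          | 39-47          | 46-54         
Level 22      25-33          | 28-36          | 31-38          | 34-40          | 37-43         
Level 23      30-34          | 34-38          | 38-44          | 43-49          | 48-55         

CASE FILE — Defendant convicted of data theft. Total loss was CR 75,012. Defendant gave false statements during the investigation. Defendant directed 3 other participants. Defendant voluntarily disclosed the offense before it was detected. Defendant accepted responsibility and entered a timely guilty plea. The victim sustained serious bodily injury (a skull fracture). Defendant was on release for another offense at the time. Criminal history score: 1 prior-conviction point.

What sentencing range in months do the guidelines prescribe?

30-34 months

Base offense level for data theft: 19.
§1 applies: 19 − 1 = 18.
§2 applies: 18 + 3 = 21.
§3 applies: 21 + 3 = 24.
§4 applies (level before this adjustment is 24 ≥ 11, so +4): 24 + 4 = 28.
§5 applies (level before this adjustment is 28 ≥ 14, so +3): 28 + 3 = 31.
§6 applies: 31 + 4 = 35.
§7 applies: 35 − 3 = 32.
§8 does not apply.
Level 32 exceeds the maximum of 23; capped at 23.
Final offense level: 23.
Criminal history: 1 prior point → Category Minimal (0-1).
Level 23 falls in the 23 band.
Grid: Level 23 × Category Minimal = 30-34 months.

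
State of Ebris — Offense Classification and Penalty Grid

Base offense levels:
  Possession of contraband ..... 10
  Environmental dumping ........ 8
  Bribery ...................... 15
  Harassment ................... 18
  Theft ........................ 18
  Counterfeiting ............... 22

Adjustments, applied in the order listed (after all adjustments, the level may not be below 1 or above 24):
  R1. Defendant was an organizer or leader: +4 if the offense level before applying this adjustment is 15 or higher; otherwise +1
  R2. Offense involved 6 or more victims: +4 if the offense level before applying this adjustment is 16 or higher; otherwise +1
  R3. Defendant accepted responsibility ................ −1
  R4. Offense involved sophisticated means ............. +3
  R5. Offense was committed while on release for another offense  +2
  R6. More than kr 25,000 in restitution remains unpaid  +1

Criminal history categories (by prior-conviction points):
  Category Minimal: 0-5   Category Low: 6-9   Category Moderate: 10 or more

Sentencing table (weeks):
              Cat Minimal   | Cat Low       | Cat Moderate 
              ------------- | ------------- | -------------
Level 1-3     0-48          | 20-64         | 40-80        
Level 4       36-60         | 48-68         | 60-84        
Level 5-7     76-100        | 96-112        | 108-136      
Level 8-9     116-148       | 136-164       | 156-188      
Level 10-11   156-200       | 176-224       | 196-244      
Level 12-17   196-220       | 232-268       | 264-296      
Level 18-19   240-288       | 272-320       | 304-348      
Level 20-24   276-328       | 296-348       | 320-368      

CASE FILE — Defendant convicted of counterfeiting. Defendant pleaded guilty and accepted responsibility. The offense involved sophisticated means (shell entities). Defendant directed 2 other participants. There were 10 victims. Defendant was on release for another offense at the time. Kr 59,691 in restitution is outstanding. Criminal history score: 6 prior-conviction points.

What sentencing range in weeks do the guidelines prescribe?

Base offense level for counterfeiting: 22.
R1 applies (level before this adjustment is 22 ≥ 15, so +4): 22 + 4 = 26.
R2 applies (level before this adjustment is 26 ≥ 16, so +4): 26 + 4 = 30.
R3 applies: 30 − 1 = 29.
R4 applies: 29 + 3 = 32.
R5 applies: 32 + 2 = 34.
R6 applies: 34 + 1 = 35.
Level 35 exceeds the maximum of 24; capped at 24.
Final offense level: 24.
Criminal history: 6 prior points → Category Low (6-9).
Level 24 falls in the 20-24 band.
Grid: Level 20-24 × Category Low = 296-348 weeks.

296-348 weeks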